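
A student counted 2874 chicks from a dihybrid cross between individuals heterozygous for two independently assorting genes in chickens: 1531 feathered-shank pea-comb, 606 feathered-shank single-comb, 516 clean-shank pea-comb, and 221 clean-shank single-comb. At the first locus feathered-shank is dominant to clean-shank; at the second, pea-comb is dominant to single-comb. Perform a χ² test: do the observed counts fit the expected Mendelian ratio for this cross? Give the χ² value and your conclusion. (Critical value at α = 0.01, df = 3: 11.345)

A dihybrid F₂ with independent assortment and complete dominance at both loci gives a 9:3:3:1 phenotypic ratio.
The 9:3:3:1 ratio has 16 parts, so with N = 2874 the expected counts are:
  feathered-shank pea-comb: 2874 × 9/16 = 1616.625
  feathered-shank single-comb: 2874 × 3/16 = 538.875
  clean-shank pea-comb: 2874 × 3/16 = 538.875
  clean-shank single-comb: 2874 × 1/16 = 179.625
χ² = Σ (O − E)² / E
  feathered-shank pea-comb: (1531 − 1616.625)² / 1616.625 = 4.5352
  feathered-shank single-comb: (606 − 538.875)² / 538.875 = 8.3614
  clean-shank pea-comb: (516 − 538.875)² / 538.875 = 0.9710
  clean-shank single-comb: (221 − 179.625)² / 179.625 = 9.5304
χ² = 4.5352 + 8.3614 + 0.9710 + 9.5304 = 23.398
Degrees of freedom = 4 − 1 = 3; critical value at α = 0.01 is 11.345.
Since 23.398 > 11.345, we reject the null hypothesis — the data do not fit the 9:3:3:1 ratio.

23.398; not consistent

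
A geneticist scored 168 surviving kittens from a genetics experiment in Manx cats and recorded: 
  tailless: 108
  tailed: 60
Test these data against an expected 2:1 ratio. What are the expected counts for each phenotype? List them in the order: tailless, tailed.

112, 56

Expected counts for N = 168 under a 2:1 ratio (total parts = 3):
  tailless: 168 × 2/3 = 112
  tailed: 168 × 1/3 = 56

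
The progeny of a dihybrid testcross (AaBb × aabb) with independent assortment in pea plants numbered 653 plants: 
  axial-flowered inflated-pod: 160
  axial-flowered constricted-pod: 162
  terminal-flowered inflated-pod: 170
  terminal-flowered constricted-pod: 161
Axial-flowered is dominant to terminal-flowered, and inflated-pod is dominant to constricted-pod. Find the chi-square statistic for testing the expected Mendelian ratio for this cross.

A dihybrid testcross with independent assortment gives a 1:1:1:1 ratio.
Total ratio parts = 4. Expected numbers out of 653:
  axial-flowered inflated-pod: 653 × 1/4 = 163.25
  axial-flowered constricted-pod: 653 × 1/4 = 163.25
  terminal-flowered inflated-pod: 653 × 1/4 = 163.25
  terminal-flowered constricted-pod: 653 × 1/4 = 163.25
χ² = Σ (O − E)² / E
  axial-flowered inflated-pod: (160 − 163.25)² / 163.25 = 0.0647
  axial-flowered constricted-pod: (162 − 163.25)² / 163.25 = 0.0096
  terminal-flowered inflated-pod: (170 − 163.25)² / 163.25 = 0.2791
  terminal-flowered constricted-pod: (161 − 163.25)² / 163.25 = 0.0310
χ² = 0.0647 + 0.0096 + 0.2791 + 0.0310 = 0.3844 ≈ 0.384

0.384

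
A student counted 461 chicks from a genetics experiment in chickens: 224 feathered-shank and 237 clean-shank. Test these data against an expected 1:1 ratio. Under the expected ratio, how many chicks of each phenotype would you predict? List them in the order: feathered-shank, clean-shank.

The 1:1 ratio has 2 parts, so with N = 461 the expected counts are:
  feathered-shank: 461 × 1/2 = 230.5
  clean-shank: 461 × 1/2 = 230.5

230.5, 230.5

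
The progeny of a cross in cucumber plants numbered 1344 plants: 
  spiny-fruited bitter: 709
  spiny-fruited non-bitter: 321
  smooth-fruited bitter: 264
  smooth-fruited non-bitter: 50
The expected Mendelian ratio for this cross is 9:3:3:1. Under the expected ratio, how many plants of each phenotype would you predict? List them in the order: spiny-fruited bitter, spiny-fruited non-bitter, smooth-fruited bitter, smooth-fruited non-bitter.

Expected counts for N = 1344 under a 9:3:3:1 ratio (total parts = 16):
  spiny-fruited bitter: 1344 × 9/16 = 756
  spiny-fruited non-bitter: 1344 × 3/16 = 252
  smooth-fruited bitter: 1344 × 3/16 = 252
  smooth-fruited non-bitter: 1344 × 1/16 = 84

756, 252, 252, 84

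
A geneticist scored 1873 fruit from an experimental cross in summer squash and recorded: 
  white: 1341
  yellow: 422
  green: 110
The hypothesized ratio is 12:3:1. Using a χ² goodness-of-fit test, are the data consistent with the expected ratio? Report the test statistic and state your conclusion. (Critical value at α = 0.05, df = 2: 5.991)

Under the 12:3:1 hypothesis (Σ ratio = 16, N = 1873):
  white: 1873 × 12/16 = 1404.75
  yellow: 1873 × 3/16 = 351.1875
  green: 1873 × 1/16 = 117.0625
χ² = Σ (O − E)² / E
  white: (1341 − 1404.75)² / 1404.75 = 2.8931
  yellow: (422 − 351.1875)² / 351.1875 = 14.2784
  green: (110 − 117.0625)² / 117.0625 = 0.4261
χ² = 2.8931 + 14.2784 + 0.4261 = 17.5976 ≈ 17.598
Degrees of freedom = 3 − 1 = 2; critical value at α = 0.05 is 5.991.
Since 17.598 > 5.991, we reject the null hypothesis — the data do not fit the 12:3:1 ratio.

17.598; not consistent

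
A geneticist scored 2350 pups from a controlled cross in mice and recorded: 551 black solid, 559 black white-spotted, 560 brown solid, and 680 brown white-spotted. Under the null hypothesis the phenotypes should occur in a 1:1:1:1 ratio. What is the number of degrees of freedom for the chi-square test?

3

A goodness-of-fit test with 4 phenotype classes has df = 4 − 1 = 3.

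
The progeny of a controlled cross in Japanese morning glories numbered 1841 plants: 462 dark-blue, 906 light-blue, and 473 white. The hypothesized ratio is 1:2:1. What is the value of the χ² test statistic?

Under the 1:2:1 hypothesis (Σ ratio = 4, N = 1841):
  dark-blue: 1841 × 1/4 = 460.25
  light-blue: 1841 × 2/4 = 920.5
  white: 1841 × 1/4 = 460.25
χ² = Σ (O − E)² / E
  dark-blue: (462 − 460.25)² / 460.25 = 0.0067
  light-blue: (906 − 920.5)² / 920.5 = 0.2284
  white: (473 − 460.25)² / 460.25 = 0.3532
χ² = 0.0067 + 0.2284 + 0.3532 = 0.5883 ≈ 0.588

0.588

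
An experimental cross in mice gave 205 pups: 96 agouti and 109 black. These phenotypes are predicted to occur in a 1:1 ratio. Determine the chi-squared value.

Expected counts for N = 205 under a 1:1 ratio (total parts = 2):
  agouti: 205 × 1/2 = 102.5
  black: 205 × 1/2 = 102.5
χ² = Σ (O − E)² / E
  agouti: (96 − 102.5)² / 102.5 = 0.4122
  black: (109 − 102.5)² / 102.5 = 0.4122
χ² = 0.4122 + 0.4122 = 0.8244 ≈ 0.824

0.824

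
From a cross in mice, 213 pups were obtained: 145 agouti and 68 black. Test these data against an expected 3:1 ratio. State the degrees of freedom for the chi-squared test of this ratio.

1

A goodness-of-fit test with 2 phenotype classes has df = 2 − 1 = 1.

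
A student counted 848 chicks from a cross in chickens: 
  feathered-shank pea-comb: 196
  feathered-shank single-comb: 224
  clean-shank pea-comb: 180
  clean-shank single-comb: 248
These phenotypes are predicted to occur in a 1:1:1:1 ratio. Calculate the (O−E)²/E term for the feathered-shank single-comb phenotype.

0.679

Under the 1:1:1:1 hypothesis (Σ ratio = 4, N = 848):
  feathered-shank pea-comb: 848 × 1/4 = 212
  feathered-shank single-comb: 848 × 1/4 = 212
  clean-shank pea-comb: 848 × 1/4 = 212
  clean-shank single-comb: 848 × 1/4 = 212
Contribution of feathered-shank single-comb: (224 − 212)² / 212 = 0.6792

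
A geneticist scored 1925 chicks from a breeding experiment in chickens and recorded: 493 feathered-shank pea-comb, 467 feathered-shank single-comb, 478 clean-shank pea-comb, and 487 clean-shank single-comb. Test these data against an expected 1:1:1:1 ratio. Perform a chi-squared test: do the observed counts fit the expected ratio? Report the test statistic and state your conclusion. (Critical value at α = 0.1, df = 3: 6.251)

Expected counts for N = 1925 under a 1:1:1:1 ratio (total parts = 4):
  feathered-shank pea-comb: 1925 × 1/4 = 481.25
  feathered-shank single-comb: 1925 × 1/4 = 481.25
  clean-shank pea-comb: 1925 × 1/4 = 481.25
  clean-shank single-comb: 1925 × 1/4 = 481.25
χ² = Σ (O − E)² / E
  feathered-shank pea-comb: (493 − 481.25)² / 481.25 = 0.2869
  feathered-shank single-comb: (467 − 481.25)² / 481.25 = 0.4219
  clean-shank pea-comb: (478 − 481.25)² / 481.25 = 0.0219
  clean-shank single-comb: (487 − 481.25)² / 481.25 = 0.0687
χ² = 0.2869 + 0.4219 + 0.0219 + 0.0687 = 0.7994 ≈ 0.799
Degrees of freedom = 4 − 1 = 3; critical value at α = 0.1 is 6.251.
Since 0.799 < 6.251, we fail to reject the null hypothesis — the data are consistent with the 1:1:1:1 ratio.

0.799; consistent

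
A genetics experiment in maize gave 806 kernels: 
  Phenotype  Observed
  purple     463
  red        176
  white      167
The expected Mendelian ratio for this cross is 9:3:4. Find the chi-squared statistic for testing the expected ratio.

The 9:3:4 ratio has 16 parts, so with N = 806 the expected counts are:
  purple: 806 × 9/16 = 453.375
  red: 806 × 3/16 = 151.125
  white: 806 × 4/16 = 201.5
χ² = Σ (O − E)² / E
  purple: (463 − 453.375)² / 453.375 = 0.2043
  red: (176 − 151.125)² / 151.125 = 4.0944
  white: (167 − 201.5)² / 201.5 = 5.9069
χ² = 0.2043 + 4.0944 + 5.9069 = 10.2056 ≈ 10.206

10.206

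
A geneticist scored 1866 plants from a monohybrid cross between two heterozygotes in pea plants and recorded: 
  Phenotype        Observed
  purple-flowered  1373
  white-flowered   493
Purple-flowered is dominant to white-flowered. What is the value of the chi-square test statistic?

2.007

For a monohybrid cross between heterozygotes with complete dominance, the expected phenotypic ratio is 3:1.
Expected counts for N = 1866 under a 3:1 ratio (total parts = 4):
  purple-flowered: 1866 × 3/4 = 1399.5
  white-flowered: 1866 × 1/4 = 466.5
χ² = Σ (O − E)² / E
  purple-flowered: (1373 − 1399.5)² / 1399.5 = 0.5018
  white-flowered: (493 − 466.5)² / 466.5 = 1.5054
χ² = 0.5018 + 1.5054 = 2.0072 ≈ 2.007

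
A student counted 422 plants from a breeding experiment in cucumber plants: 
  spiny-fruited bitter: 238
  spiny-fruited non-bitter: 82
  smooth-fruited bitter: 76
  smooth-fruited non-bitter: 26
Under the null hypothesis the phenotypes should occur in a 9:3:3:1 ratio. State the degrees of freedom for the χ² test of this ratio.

A goodness-of-fit test with 4 phenotype classes has df = 4 − 1 = 3.

3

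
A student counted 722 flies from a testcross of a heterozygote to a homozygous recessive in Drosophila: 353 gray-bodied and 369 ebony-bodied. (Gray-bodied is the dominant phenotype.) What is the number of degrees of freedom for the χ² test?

1

A testcross of a heterozygote (Aa × aa) gives a 1:1 phenotypic ratio.
A goodness-of-fit test with 2 phenotype classes has df = 2 − 1 = 1.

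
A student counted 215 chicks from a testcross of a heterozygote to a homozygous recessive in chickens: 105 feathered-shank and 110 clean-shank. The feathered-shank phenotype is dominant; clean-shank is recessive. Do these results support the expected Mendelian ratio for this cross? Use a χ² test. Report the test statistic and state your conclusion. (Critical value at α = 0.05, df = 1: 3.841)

0.116; consistent

A testcross of a heterozygote (Aa × aa) gives a 1:1 phenotypic ratio.
The 1:1 ratio has 2 parts, so with N = 215 the expected counts are:
  feathered-shank: 215 × 1/2 = 107.5
  clean-shank: 215 × 1/2 = 107.5
χ² = Σ (O − E)² / E
  feathered-shank: (105 − 107.5)² / 107.5 = 0.0581
  clean-shank: (110 − 107.5)² / 107.5 = 0.0581
χ² = 0.0581 + 0.0581 = 0.1162 ≈ 0.116
Degrees of freedom = 2 − 1 = 1; critical value at α = 0.05 is 3.841.
Since 0.116 < 3.841, we fail to reject the null hypothesis — the data are consistent with the 1:1 ratio.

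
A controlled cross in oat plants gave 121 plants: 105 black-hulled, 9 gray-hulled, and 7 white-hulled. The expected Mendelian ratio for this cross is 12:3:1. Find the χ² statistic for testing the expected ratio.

10.537

Expected counts for N = 121 under a 12:3:1 ratio (total parts = 16):
  black-hulled: 121 × 12/16 = 90.75
  gray-hulled: 121 × 3/16 = 22.6875
  white-hulled: 121 × 1/16 = 7.5625
χ² = Σ (O − E)² / E
  black-hulled: (105 − 90.75)² / 90.75 = 2.2376
  gray-hulled: (9 − 22.6875)² / 22.6875 = 8.2577
  white-hulled: (7 − 7.5625)² / 7.5625 = 0.0418
χ² = 2.2376 + 8.2577 + 0.0418 = 10.5371 ≈ 10.537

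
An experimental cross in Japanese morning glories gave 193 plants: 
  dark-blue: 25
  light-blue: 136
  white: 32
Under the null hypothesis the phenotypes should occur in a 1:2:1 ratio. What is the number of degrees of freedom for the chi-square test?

A goodness-of-fit test with 3 phenotype classes has df = 3 − 1 = 2.

2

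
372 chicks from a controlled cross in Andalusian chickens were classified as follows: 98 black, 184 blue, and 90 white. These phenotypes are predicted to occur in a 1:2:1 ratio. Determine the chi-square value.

Under the 1:2:1 hypothesis (Σ ratio = 4, N = 372):
  black: 372 × 1/4 = 93
  blue: 372 × 2/4 = 186
  white: 372 × 1/4 = 93
χ² = Σ (O − E)² / E
  black: (98 − 93)² / 93 = 0.2688
  blue: (184 − 186)² / 186 = 0.0215
  white: (90 − 93)² / 93 = 0.0968
χ² = 0.2688 + 0.0215 + 0.0968 = 0.3871 ≈ 0.387

0.387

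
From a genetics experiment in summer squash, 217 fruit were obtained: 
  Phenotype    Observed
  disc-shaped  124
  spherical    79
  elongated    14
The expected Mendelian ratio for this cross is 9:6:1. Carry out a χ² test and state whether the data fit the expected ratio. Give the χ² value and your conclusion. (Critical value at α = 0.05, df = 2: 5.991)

0.114; consistent

Under the 9:6:1 hypothesis (Σ ratio = 16, N = 217):
  disc-shaped: 217 × 9/16 = 122.0625
  spherical: 217 × 6/16 = 81.375
  elongated: 217 × 1/16 = 13.5625
χ² = Σ (O − E)² / E
  disc-shaped: (124 − 122.0625)² / 122.0625 = 0.0308
  spherical: (79 − 81.375)² / 81.375 = 0.0693
  elongated: (14 − 13.5625)² / 13.5625 = 0.0141
χ² = 0.0308 + 0.0693 + 0.0141 = 0.1142 ≈ 0.114
Degrees of freedom = 3 − 1 = 2; critical value at α = 0.05 is 5.991.
Since 0.114 < 5.991, we fail to reject the null hypothesis — the data are consistent with the 9:6:1 ratio.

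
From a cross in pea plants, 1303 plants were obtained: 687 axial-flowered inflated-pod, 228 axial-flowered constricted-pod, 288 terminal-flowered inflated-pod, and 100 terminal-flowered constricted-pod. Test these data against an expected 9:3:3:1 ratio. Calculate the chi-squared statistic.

16.012

The 9:3:3:1 ratio has 16 parts, so with N = 1303 the expected counts are:
  axial-flowered inflated-pod: 1303 × 9/16 = 732.9375
  axial-flowered constricted-pod: 1303 × 3/16 = 244.3125
  terminal-flowered inflated-pod: 1303 × 3/16 = 244.3125
  terminal-flowered constricted-pod: 1303 × 1/16 = 81.4375
χ² = Σ (O − E)² / E
  axial-flowered inflated-pod: (687 − 732.9375)² / 732.9375 = 2.8792
  axial-flowered constricted-pod: (228 − 244.3125)² / 244.3125 = 1.0892
  terminal-flowered inflated-pod: (288 − 244.3125)² / 244.3125 = 7.8121
  terminal-flowered constricted-pod: (100 − 81.4375)² / 81.4375 = 4.2311
χ² = 2.8792 + 1.0892 + 7.8121 + 4.2311 = 16.0116 ≈ 16.012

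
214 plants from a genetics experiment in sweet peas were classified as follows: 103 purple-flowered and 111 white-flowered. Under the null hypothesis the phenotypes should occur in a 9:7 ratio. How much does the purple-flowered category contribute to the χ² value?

The 9:7 ratio has 16 parts, so with N = 214 the expected counts are:
  purple-flowered: 214 × 9/16 = 120.375
  white-flowered: 214 × 7/16 = 93.625
Contribution of purple-flowered: (103 − 120.375)² / 120.375 = 2.5079

2.508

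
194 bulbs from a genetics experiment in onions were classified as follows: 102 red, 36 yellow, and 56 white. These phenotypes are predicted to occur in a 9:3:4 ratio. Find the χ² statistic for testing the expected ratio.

1.629

The 9:3:4 ratio has 16 parts, so with N = 194 the expected counts are:
  red: 194 × 9/16 = 109.125
  yellow: 194 × 3/16 = 36.375
  white: 194 × 4/16 = 48.5
χ² = Σ (O − E)² / E
  red: (102 − 109.125)² / 109.125 = 0.4652
  yellow: (36 − 36.375)² / 36.375 = 0.0039
  white: (56 − 48.5)² / 48.5 = 1.1598
χ² = 0.4652 + 0.0039 + 1.1598 = 1.6289 ≈ 1.629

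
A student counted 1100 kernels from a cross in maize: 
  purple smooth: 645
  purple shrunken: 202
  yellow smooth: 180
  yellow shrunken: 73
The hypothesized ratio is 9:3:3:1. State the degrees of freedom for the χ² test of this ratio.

A goodness-of-fit test with 4 phenotype classes has df = 4 − 1 = 3.

3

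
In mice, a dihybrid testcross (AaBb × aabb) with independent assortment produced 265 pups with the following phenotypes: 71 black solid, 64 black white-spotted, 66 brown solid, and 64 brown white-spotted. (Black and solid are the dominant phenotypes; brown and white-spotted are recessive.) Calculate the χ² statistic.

A dihybrid testcross with independent assortment gives a 1:1:1:1 ratio.
The 1:1:1:1 ratio has 4 parts, so with N = 265 the expected counts are:
  black solid: 265 × 1/4 = 66.25
  black white-spotted: 265 × 1/4 = 66.25
  brown solid: 265 × 1/4 = 66.25
  brown white-spotted: 265 × 1/4 = 66.25
χ² = Σ (O − E)² / E
  black solid: (71 − 66.25)² / 66.25 = 0.3406
  black white-spotted: (64 − 66.25)² / 66.25 = 0.0764
  brown solid: (66 − 66.25)² / 66.25 = 0.0009
  brown white-spotted: (64 − 66.25)² / 66.25 = 0.0764
χ² = 0.3406 + 0.0764 + 0.0009 + 0.0764 = 0.4943 ≈ 0.494

0.494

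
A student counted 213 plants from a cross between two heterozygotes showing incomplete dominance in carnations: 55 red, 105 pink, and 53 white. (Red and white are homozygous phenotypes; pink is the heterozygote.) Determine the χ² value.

With incomplete dominance, a heterozygote × heterozygote cross gives a 1:2:1 phenotypic ratio.
Total ratio parts = 4. Expected numbers out of 213:
  red: 213 × 1/4 = 53.25
  pink: 213 × 2/4 = 106.5
  white: 213 × 1/4 = 53.25
χ² = Σ (O − E)² / E
  red: (55 − 53.25)² / 53.25 = 0.0575
  pink: (105 − 106.5)² / 106.5 = 0.0211
  white: (53 − 53.25)² / 53.25 = 0.0012
χ² = 0.0575 + 0.0211 + 0.0012 = 0.0798 ≈ 0.080

0.080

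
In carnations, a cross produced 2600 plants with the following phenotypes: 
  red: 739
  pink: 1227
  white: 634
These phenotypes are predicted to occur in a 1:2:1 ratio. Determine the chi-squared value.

16.679

Expected counts for N = 2600 under a 1:2:1 ratio (total parts = 4):
  red: 2600 × 1/4 = 650
  pink: 2600 × 2/4 = 1300
  white: 2600 × 1/4 = 650
χ² = Σ (O − E)² / E
  red: (739 − 650)² / 650 = 12.1862
  pink: (1227 − 1300)² / 1300 = 4.0992
  white: (634 − 650)² / 650 = 0.3938
χ² = 12.1862 + 4.0992 + 0.3938 = 16.6792 ≈ 16.679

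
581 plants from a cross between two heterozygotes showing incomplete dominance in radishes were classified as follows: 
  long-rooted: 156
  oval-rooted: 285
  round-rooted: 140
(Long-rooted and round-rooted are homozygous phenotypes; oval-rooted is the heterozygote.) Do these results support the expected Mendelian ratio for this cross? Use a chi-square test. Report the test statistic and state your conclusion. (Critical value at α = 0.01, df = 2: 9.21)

1.090; consistent

With incomplete dominance, a heterozygote × heterozygote cross gives a 1:2:1 phenotypic ratio.
Expected counts for N = 581 under a 1:2:1 ratio (total parts = 4):
  long-rooted: 581 × 1/4 = 145.25
  oval-rooted: 581 × 2/4 = 290.5
  round-rooted: 581 × 1/4 = 145.25
χ² = Σ (O − E)² / E
  long-rooted: (156 − 145.25)² / 145.25 = 0.7956
  oval-rooted: (285 − 290.5)² / 290.5 = 0.1041
  round-rooted: (140 − 145.25)² / 145.25 = 0.1898
χ² = 0.7956 + 0.1041 + 0.1898 = 1.0895 ≈ 1.090
Degrees of freedom = 3 − 1 = 2; critical value at α = 0.01 is 9.21.
Since 1.090 < 9.21, we fail to reject the null hypothesis — the data are consistent with the 1:2:1 ratio.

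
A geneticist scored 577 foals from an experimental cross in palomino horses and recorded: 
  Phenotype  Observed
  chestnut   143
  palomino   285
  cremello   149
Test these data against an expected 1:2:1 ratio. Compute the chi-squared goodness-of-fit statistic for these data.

0.210

Under the 1:2:1 hypothesis (Σ ratio = 4, N = 577):
  chestnut: 577 × 1/4 = 144.25
  palomino: 577 × 2/4 = 288.5
  cremello: 577 × 1/4 = 144.25
χ² = Σ (O − E)² / E
  chestnut: (143 − 144.25)² / 144.25 = 0.0108
  palomino: (285 − 288.5)² / 288.5 = 0.0425
  cremello: (149 − 144.25)² / 144.25 = 0.1564
χ² = 0.0108 + 0.0425 + 0.1564 = 0.2097 ≈ 0.210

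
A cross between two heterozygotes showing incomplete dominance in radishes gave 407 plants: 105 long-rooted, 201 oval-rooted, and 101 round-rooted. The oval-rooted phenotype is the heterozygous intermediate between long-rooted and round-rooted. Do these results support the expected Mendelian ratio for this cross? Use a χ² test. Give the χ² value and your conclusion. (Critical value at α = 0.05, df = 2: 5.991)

0.140; consistent

With incomplete dominance, a heterozygote × heterozygote cross gives a 1:2:1 phenotypic ratio.
Under the 1:2:1 hypothesis (Σ ratio = 4, N = 407):
  long-rooted: 407 × 1/4 = 101.75
  oval-rooted: 407 × 2/4 = 203.5
  round-rooted: 407 × 1/4 = 101.75
χ² = Σ (O − E)² / E
  long-rooted: (105 − 101.75)² / 101.75 = 0.1038
  oval-rooted: (201 − 203.5)² / 203.5 = 0.0307
  round-rooted: (101 − 101.75)² / 101.75 = 0.0055
χ² = 0.1038 + 0.0307 + 0.0055 = 0.140
Degrees of freedom = 3 − 1 = 2; critical value at α = 0.05 is 5.991.
Since 0.140 < 5.991, we fail to reject the null hypothesis — the data are consistent with the 1:2:1 ratio.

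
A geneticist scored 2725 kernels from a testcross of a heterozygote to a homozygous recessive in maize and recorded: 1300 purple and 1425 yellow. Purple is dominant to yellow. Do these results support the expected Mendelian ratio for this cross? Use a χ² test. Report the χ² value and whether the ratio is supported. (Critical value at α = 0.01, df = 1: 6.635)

A testcross of a heterozygote (Aa × aa) gives a 1:1 phenotypic ratio.
The 1:1 ratio has 2 parts, so with N = 2725 the expected counts are:
  purple: 2725 × 1/2 = 1362.5
  yellow: 2725 × 1/2 = 1362.5
χ² = Σ (O − E)² / E
  purple: (1300 − 1362.5)² / 1362.5 = 2.8670
  yellow: (1425 − 1362.5)² / 1362.5 = 2.8670
χ² = 2.8670 + 2.8670 = 5.734
Degrees of freedom = 2 − 1 = 1; critical value at α = 0.01 is 6.635.
Since 5.734 < 6.635, we fail to reject the null hypothesis — the data are consistent with the 1:1 ratio.

5.734; consistent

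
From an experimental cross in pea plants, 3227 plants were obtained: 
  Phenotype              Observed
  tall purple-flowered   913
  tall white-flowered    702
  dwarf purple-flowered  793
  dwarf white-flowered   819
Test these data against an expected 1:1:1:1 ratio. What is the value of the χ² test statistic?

28.015

Total ratio parts = 4. Expected numbers out of 3227:
  tall purple-flowered: 3227 × 1/4 = 806.75
  tall white-flowered: 3227 × 1/4 = 806.75
  dwarf purple-flowered: 3227 × 1/4 = 806.75
  dwarf white-flowered: 3227 × 1/4 = 806.75
χ² = Σ (O − E)² / E
  tall purple-flowered: (913 − 806.75)² / 806.75 = 13.9933
  tall white-flowered: (702 − 806.75)² / 806.75 = 13.6009
  dwarf purple-flowered: (793 − 806.75)² / 806.75 = 0.2344
  dwarf white-flowered: (819 − 806.75)² / 806.75 = 0.1860
χ² = 13.9933 + 13.6009 + 0.2344 + 0.1860 = 28.0146 ≈ 28.015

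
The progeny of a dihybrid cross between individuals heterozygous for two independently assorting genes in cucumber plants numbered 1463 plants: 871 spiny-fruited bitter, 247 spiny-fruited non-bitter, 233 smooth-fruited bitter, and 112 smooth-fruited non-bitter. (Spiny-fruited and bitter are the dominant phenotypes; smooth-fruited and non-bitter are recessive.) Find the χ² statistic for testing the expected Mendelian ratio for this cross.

16.372

A dihybrid F₂ with independent assortment and complete dominance at both loci gives a 9:3:3:1 phenotypic ratio.
Total ratio parts = 16. Expected numbers out of 1463:
  spiny-fruited bitter: 1463 × 9/16 = 822.9375
  spiny-fruited non-bitter: 1463 × 3/16 = 274.3125
  smooth-fruited bitter: 1463 × 3/16 = 274.3125
  smooth-fruited non-bitter: 1463 × 1/16 = 91.4375
χ² = Σ (O − E)² / E
  spiny-fruited bitter: (871 − 822.9375)² / 822.9375 = 2.8070
  spiny-fruited non-bitter: (247 − 274.3125)² / 274.3125 = 2.7194
  smooth-fruited bitter: (233 − 274.3125)² / 274.3125 = 6.2218
  smooth-fruited non-bitter: (112 − 91.4375)² / 91.4375 = 4.6241
χ² = 2.8070 + 2.7194 + 6.2218 + 4.6241 = 16.3723 ≈ 16.372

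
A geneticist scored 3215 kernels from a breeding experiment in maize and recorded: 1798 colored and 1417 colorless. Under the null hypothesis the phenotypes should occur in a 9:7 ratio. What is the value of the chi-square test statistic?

Total ratio parts = 16. Expected numbers out of 3215:
  colored: 3215 × 9/16 = 1808.4375
  colorless: 3215 × 7/16 = 1406.5625
χ² = Σ (O − E)² / E
  colored: (1798 − 1808.4375)² / 1808.4375 = 0.0602
  colorless: (1417 − 1406.5625)² / 1406.5625 = 0.0775
χ² = 0.0602 + 0.0775 = 0.1377 ≈ 0.138

0.138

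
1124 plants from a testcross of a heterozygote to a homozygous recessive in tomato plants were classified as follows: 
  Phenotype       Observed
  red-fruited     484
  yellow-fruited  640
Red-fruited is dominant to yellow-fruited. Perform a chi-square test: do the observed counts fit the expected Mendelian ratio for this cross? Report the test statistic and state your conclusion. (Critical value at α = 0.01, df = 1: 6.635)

21.651; not consistent

A testcross of a heterozygote (Aa × aa) gives a 1:1 phenotypic ratio.
The 1:1 ratio has 2 parts, so with N = 1124 the expected counts are:
  red-fruited: 1124 × 1/2 = 562
  yellow-fruited: 1124 × 1/2 = 562
χ² = Σ (O − E)² / E
  red-fruited: (484 − 562)² / 562 = 10.8256
  yellow-fruited: (640 − 562)² / 562 = 10.8256
χ² = 10.8256 + 10.8256 = 21.6512 ≈ 21.651
Degrees of freedom = 2 − 1 = 1; critical value at α = 0.01 is 6.635.
Since 21.651 > 6.635, we reject the null hypothesis — the data do not fit the 1:1 ratio.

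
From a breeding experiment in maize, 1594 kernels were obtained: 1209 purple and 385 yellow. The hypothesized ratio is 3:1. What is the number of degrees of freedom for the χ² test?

1

A goodness-of-fit test with 2 phenotype classes has df = 2 − 1 = 1.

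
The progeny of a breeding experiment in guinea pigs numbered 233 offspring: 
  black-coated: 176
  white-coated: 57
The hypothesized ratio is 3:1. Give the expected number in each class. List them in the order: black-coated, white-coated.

174.75, 58.25

The 3:1 ratio has 4 parts, so with N = 233 the expected counts are:
  black-coated: 233 × 3/4 = 174.75
  white-coated: 233 × 1/4 = 58.25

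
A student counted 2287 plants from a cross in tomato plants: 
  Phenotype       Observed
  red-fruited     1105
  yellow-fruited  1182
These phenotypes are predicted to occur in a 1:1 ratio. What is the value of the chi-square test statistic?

Expected counts for N = 2287 under a 1:1 ratio (total parts = 2):
  red-fruited: 2287 × 1/2 = 1143.5
  yellow-fruited: 2287 × 1/2 = 1143.5
χ² = Σ (O − E)² / E
  red-fruited: (1105 − 1143.5)² / 1143.5 = 1.2962
  yellow-fruited: (1182 − 1143.5)² / 1143.5 = 1.2962
χ² = 1.2962 + 1.2962 = 2.5924 ≈ 2.592

2.592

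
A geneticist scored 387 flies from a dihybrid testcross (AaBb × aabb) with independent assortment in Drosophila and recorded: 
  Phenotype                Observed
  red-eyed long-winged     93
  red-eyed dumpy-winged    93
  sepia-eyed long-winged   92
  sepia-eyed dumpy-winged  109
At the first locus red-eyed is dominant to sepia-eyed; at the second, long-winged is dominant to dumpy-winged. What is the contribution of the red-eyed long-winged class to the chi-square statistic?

0.145

A dihybrid testcross with independent assortment gives a 1:1:1:1 ratio.
Expected counts for N = 387 under a 1:1:1:1 ratio (total parts = 4):
  red-eyed long-winged: 387 × 1/4 = 96.75
  red-eyed dumpy-winged: 387 × 1/4 = 96.75
  sepia-eyed long-winged: 387 × 1/4 = 96.75
  sepia-eyed dumpy-winged: 387 × 1/4 = 96.75
Contribution of red-eyed long-winged: (93 − 96.75)² / 96.75 = 0.1453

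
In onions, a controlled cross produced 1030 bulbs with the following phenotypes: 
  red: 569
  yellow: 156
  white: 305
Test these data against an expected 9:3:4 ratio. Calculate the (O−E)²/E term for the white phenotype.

The 9:3:4 ratio has 16 parts, so with N = 1030 the expected counts are:
  red: 1030 × 9/16 = 579.375
  yellow: 1030 × 3/16 = 193.125
  white: 1030 × 4/16 = 257.5
Contribution of white: (305 − 257.5)² / 257.5 = 8.7621

8.762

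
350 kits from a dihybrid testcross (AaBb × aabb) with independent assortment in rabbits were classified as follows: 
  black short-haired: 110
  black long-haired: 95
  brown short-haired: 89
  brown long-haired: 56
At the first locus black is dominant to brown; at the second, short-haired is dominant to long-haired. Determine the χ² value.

17.794

A dihybrid testcross with independent assortment gives a 1:1:1:1 ratio.
The 1:1:1:1 ratio has 4 parts, so with N = 350 the expected counts are:
  black short-haired: 350 × 1/4 = 87.5
  black long-haired: 350 × 1/4 = 87.5
  brown short-haired: 350 × 1/4 = 87.5
  brown long-haired: 350 × 1/4 = 87.5
χ² = Σ (O − E)² / E
  black short-haired: (110 − 87.5)² / 87.5 = 5.7857
  black long-haired: (95 − 87.5)² / 87.5 = 0.6429
  brown short-haired: (89 − 87.5)² / 87.5 = 0.0257
  brown long-haired: (56 − 87.5)² / 87.5 = 11.3400
χ² = 5.7857 + 0.6429 + 0.0257 + 11.3400 = 17.7943 ≈ 17.794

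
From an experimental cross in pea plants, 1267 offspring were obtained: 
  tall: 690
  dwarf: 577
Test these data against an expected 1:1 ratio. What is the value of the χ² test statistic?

Expected counts for N = 1267 under a 1:1 ratio (total parts = 2):
  tall: 1267 × 1/2 = 633.5
  dwarf: 1267 × 1/2 = 633.5
χ² = Σ (O − E)² / E
  tall: (690 − 633.5)² / 633.5 = 5.0391
  dwarf: (577 − 633.5)² / 633.5 = 5.0391
χ² = 5.0391 + 5.0391 = 10.0782 ≈ 10.078

10.078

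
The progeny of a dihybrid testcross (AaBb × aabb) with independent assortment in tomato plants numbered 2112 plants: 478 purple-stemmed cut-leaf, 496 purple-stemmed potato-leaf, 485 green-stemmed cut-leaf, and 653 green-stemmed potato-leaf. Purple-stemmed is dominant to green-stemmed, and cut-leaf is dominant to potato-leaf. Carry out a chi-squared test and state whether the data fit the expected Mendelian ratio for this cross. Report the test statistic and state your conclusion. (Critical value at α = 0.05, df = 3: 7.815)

39.769; not consistent

A dihybrid testcross with independent assortment gives a 1:1:1:1 ratio.
Under the 1:1:1:1 hypothesis (Σ ratio = 4, N = 2112):
  purple-stemmed cut-leaf: 2112 × 1/4 = 528
  purple-stemmed potato-leaf: 2112 × 1/4 = 528
  green-stemmed cut-leaf: 2112 × 1/4 = 528
  green-stemmed potato-leaf: 2112 × 1/4 = 528
χ² = Σ (O − E)² / E
  purple-stemmed cut-leaf: (478 − 528)² / 528 = 4.7348
  purple-stemmed potato-leaf: (496 − 528)² / 528 = 1.9394
  green-stemmed cut-leaf: (485 − 528)² / 528 = 3.5019
  green-stemmed potato-leaf: (653 − 528)² / 528 = 29.5928
χ² = 4.7348 + 1.9394 + 3.5019 + 29.5928 = 39.7689 ≈ 39.769
Degrees of freedom = 4 − 1 = 3; critical value at α = 0.05 is 7.815.
Since 39.769 > 7.815, we reject the null hypothesis — the data do not fit the 1:1:1:1 ratio.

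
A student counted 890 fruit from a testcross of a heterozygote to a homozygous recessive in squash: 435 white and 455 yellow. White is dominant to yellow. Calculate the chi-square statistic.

0.449

A testcross of a heterozygote (Aa × aa) gives a 1:1 phenotypic ratio.
Total ratio parts = 2. Expected numbers out of 890:
  white: 890 × 1/2 = 445
  yellow: 890 × 1/2 = 445
χ² = Σ (O − E)² / E
  white: (435 − 445)² / 445 = 0.2247
  yellow: (455 − 445)² / 445 = 0.2247
χ² = 0.2247 + 0.2247 = 0.4494 ≈ 0.449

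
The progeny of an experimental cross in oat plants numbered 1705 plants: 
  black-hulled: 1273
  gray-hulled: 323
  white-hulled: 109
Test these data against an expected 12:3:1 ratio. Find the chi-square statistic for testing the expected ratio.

0.116

Under the 12:3:1 hypothesis (Σ ratio = 16, N = 1705):
  black-hulled: 1705 × 12/16 = 1278.75
  gray-hulled: 1705 × 3/16 = 319.6875
  white-hulled: 1705 × 1/16 = 106.5625
χ² = Σ (O − E)² / E
  black-hulled: (1273 − 1278.75)² / 1278.75 = 0.0259
  gray-hulled: (323 − 319.6875)² / 319.6875 = 0.0343
  white-hulled: (109 − 106.5625)² / 106.5625 = 0.0558
χ² = 0.0259 + 0.0343 + 0.0558 = 0.116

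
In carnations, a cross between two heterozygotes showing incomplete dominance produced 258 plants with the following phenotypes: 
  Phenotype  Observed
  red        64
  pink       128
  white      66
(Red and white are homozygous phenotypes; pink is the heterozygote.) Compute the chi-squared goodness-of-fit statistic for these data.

0.047

With incomplete dominance, a heterozygote × heterozygote cross gives a 1:2:1 phenotypic ratio.
Expected counts for N = 258 under a 1:2:1 ratio (total parts = 4):
  red: 258 × 1/4 = 64.5
  pink: 258 × 2/4 = 129
  white: 258 × 1/4 = 64.5
χ² = Σ (O − E)² / E
  red: (64 − 64.5)² / 64.5 = 0.0039
  pink: (128 − 129)² / 129 = 0.0078
  white: (66 − 64.5)² / 64.5 = 0.0349
χ² = 0.0039 + 0.0078 + 0.0349 = 0.0466 ≈ 0.047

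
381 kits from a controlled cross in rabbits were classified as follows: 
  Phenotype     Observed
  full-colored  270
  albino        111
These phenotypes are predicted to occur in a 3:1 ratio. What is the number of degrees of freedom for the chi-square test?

1

A goodness-of-fit test with 2 phenotype classes has df = 2 − 1 = 1.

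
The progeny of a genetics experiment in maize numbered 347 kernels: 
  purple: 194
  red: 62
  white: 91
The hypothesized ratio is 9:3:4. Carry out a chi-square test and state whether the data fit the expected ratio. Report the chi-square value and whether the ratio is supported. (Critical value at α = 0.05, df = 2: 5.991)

The 9:3:4 ratio has 16 parts, so with N = 347 the expected counts are:
  purple: 347 × 9/16 = 195.1875
  red: 347 × 3/16 = 65.0625
  white: 347 × 4/16 = 86.75
χ² = Σ (O − E)² / E
  purple: (194 − 195.1875)² / 195.1875 = 0.0072
  red: (62 − 65.0625)² / 65.0625 = 0.1442
  white: (91 − 86.75)² / 86.75 = 0.2082
χ² = 0.0072 + 0.1442 + 0.2082 = 0.3596 ≈ 0.360
Degrees of freedom = 3 − 1 = 2; critical value at α = 0.05 is 5.991.
Since 0.360 < 5.991, we fail to reject the null hypothesis — the data are consistent with the 9:3:4 ratio.

0.360; consistent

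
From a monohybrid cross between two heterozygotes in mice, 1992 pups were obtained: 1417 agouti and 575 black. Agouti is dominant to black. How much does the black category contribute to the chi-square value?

For a monohybrid cross between heterozygotes with complete dominance, the expected phenotypic ratio is 3:1.
The 3:1 ratio has 4 parts, so with N = 1992 the expected counts are:
  agouti: 1992 × 3/4 = 1494
  black: 1992 × 1/4 = 498
Contribution of black: (575 − 498)² / 498 = 11.9056

11.906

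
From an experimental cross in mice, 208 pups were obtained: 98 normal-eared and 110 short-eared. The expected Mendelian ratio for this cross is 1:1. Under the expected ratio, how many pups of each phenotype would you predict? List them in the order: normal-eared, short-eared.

The 1:1 ratio has 2 parts, so with N = 208 the expected counts are:
  normal-eared: 208 × 1/2 = 104
  short-eared: 208 × 1/2 = 104

104, 104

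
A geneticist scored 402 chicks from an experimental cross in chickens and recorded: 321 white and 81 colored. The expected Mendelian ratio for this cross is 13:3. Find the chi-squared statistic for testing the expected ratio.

0.517

Total ratio parts = 16. Expected numbers out of 402:
  white: 402 × 13/16 = 326.625
  colored: 402 × 3/16 = 75.375
χ² = Σ (O − E)² / E
  white: (321 − 326.625)² / 326.625 = 0.0969
  colored: (81 − 75.375)² / 75.375 = 0.4198
χ² = 0.0969 + 0.4198 = 0.5167 ≈ 0.517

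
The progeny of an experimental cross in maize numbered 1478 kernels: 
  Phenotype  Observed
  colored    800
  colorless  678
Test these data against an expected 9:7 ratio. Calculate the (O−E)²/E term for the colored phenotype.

1.184

The 9:7 ratio has 16 parts, so with N = 1478 the expected counts are:
  colored: 1478 × 9/16 = 831.375
  colorless: 1478 × 7/16 = 646.625
Contribution of colored: (800 − 831.375)² / 831.375 = 1.1841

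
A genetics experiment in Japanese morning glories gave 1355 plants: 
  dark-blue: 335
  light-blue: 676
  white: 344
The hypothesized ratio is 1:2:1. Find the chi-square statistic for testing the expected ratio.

0.126

Expected counts for N = 1355 under a 1:2:1 ratio (total parts = 4):
  dark-blue: 1355 × 1/4 = 338.75
  light-blue: 1355 × 2/4 = 677.5
  white: 1355 × 1/4 = 338.75
χ² = Σ (O − E)² / E
  dark-blue: (335 − 338.75)² / 338.75 = 0.0415
  light-blue: (676 − 677.5)² / 677.5 = 0.0033
  white: (344 − 338.75)² / 338.75 = 0.0814
χ² = 0.0415 + 0.0033 + 0.0814 = 0.1262 ≈ 0.126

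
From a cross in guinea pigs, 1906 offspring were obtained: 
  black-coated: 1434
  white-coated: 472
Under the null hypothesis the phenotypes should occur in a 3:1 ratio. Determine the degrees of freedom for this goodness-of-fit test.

1

A goodness-of-fit test with 2 phenotype classes has df = 2 − 1 = 1.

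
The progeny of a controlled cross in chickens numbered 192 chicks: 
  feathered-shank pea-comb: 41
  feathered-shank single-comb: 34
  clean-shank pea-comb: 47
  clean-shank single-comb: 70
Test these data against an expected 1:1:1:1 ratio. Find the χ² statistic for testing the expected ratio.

15.208

Under the 1:1:1:1 hypothesis (Σ ratio = 4, N = 192):
  feathered-shank pea-comb: 192 × 1/4 = 48
  feathered-shank single-comb: 192 × 1/4 = 48
  clean-shank pea-comb: 192 × 1/4 = 48
  clean-shank single-comb: 192 × 1/4 = 48
χ² = Σ (O − E)² / E
  feathered-shank pea-comb: (41 − 48)² / 48 = 1.0208
  feathered-shank single-comb: (34 − 48)² / 48 = 4.0833
  clean-shank pea-comb: (47 − 48)² / 48 = 0.0208
  clean-shank single-comb: (70 − 48)² / 48 = 10.0833
χ² = 1.0208 + 4.0833 + 0.0208 + 10.0833 = 15.2082 ≈ 15.208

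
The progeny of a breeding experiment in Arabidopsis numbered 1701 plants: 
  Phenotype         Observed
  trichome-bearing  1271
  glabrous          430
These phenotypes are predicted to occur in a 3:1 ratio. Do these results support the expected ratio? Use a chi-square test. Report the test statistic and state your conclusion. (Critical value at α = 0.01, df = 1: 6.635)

Under the 3:1 hypothesis (Σ ratio = 4, N = 1701):
  trichome-bearing: 1701 × 3/4 = 1275.75
  glabrous: 1701 × 1/4 = 425.25
χ² = Σ (O − E)² / E
  trichome-bearing: (1271 − 1275.75)² / 1275.75 = 0.0177
  glabrous: (430 − 425.25)² / 425.25 = 0.0531
χ² = 0.0177 + 0.0531 = 0.0708 ≈ 0.071
Degrees of freedom = 2 − 1 = 1; critical value at α = 0.01 is 6.635.
Since 0.071 < 6.635, we fail to reject the null hypothesis — the data are consistent with the 3:1 ratio.

0.071; consistent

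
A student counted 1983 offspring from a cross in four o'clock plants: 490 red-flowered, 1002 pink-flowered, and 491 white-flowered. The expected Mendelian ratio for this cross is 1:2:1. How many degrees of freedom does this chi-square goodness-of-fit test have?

A goodness-of-fit test with 3 phenotype classes has df = 3 − 1 = 2.

2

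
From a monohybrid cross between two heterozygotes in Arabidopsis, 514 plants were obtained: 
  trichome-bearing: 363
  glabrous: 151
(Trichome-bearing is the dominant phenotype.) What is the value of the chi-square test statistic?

5.253

For a monohybrid cross between heterozygotes with complete dominance, the expected phenotypic ratio is 3:1.
The 3:1 ratio has 4 parts, so with N = 514 the expected counts are:
  trichome-bearing: 514 × 3/4 = 385.5
  glabrous: 514 × 1/4 = 128.5
χ² = Σ (O − E)² / E
  trichome-bearing: (363 − 385.5)² / 385.5 = 1.3132
  glabrous: (151 − 128.5)² / 128.5 = 3.9397
χ² = 1.3132 + 3.9397 = 5.2529 ≈ 5.253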